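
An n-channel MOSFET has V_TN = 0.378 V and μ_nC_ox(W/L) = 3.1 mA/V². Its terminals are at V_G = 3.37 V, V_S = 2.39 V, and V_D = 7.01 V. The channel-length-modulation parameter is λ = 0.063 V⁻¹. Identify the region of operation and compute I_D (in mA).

Saturation; I_D = 0.725 mA

V_GS = V_G − V_S = 3.37 − 2.39 = 0.98 V; V_DS = V_D − V_S = 7.01 − 2.39 = 4.62 V.
V_ov = V_GS − V_TN = 0.98 − 0.378 = 0.602 V.
Since V_DS = 4.62 V ≥ V_ov = 0.602 V, the device is in saturation.
I_D = ½ k_n V_ov² (1 + λ V_DS) = 0.5 × 3.1 × 0.602² × (1 + 0.063 × 4.62) = 0.725 mA.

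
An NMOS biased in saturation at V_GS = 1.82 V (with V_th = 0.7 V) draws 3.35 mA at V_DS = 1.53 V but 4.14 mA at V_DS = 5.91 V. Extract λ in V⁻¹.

With V_GS fixed, I_D ∝ (1 + λ V_DS) in saturation, so I_D2/I_D1 = (1 + λ V_DS2)/(1 + λ V_DS1).
4.14/3.35 = 1.236 = (1 + 5.91 λ)/(1 + 1.53 λ).
Solving: λ (I_D1 V_DS2 − I_D2 V_DS1) = I_D2 − I_D1, so λ = (4.14 − 3.35) / (3.35 × 5.91 − 4.14 × 1.53) = 0.79 / 13.5 = 0.0587 V⁻¹.

λ = 0.0587 V⁻¹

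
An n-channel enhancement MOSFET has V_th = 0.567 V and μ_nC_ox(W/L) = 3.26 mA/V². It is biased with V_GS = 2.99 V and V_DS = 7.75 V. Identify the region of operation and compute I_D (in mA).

V_ov = V_GS − V_th = 2.99 − 0.567 = 2.42 V.
Since V_DS = 7.75 V ≥ V_ov = 2.42 V, the device is in saturation.
I_D = ½ k_n V_ov² = 0.5 × 3.26 × 2.42² = 9.57 mA.

Saturation; I_D = 9.57 mA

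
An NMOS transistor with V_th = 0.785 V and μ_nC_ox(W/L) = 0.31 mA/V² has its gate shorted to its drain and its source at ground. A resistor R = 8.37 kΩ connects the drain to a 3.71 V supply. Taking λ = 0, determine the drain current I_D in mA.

With gate tied to drain, V_GS = V_DS ≥ V_GS − V_th, so the device is in saturation.
KCL at the drain: ½ k_n (V_GS − V_th)² = (V_DD − V_GS)/R.
Let x = V_GS − 0.785. Then 1.3 x² + x − 2.925 = 0, giving x = 1.16 V (positive root), so V_GS = 1.95 V.
I_D = (V_DD − V_GS)/R = (3.71 − 1.95) / 8.37 = 0.21 mA.

I_D = 0.210 mA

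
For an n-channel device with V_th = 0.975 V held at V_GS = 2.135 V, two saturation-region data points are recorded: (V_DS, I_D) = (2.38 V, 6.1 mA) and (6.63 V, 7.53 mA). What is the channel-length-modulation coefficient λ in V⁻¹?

With V_GS fixed, I_D ∝ (1 + λ V_DS) in saturation, so I_D2/I_D1 = (1 + λ V_DS2)/(1 + λ V_DS1).
7.53/6.1 = 1.234 = (1 + 6.63 λ)/(1 + 2.38 λ).
Solving: λ (I_D1 V_DS2 − I_D2 V_DS1) = I_D2 − I_D1, so λ = (7.53 − 6.1) / (6.1 × 6.63 − 7.53 × 2.38) = 1.43 / 22.5 = 0.0635 V⁻¹.

λ = 0.0635 V⁻¹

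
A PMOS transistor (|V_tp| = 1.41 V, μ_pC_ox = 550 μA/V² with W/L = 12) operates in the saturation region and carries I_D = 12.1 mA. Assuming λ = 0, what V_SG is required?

k_p = μ_pC_ox · (W/L) = 6.6 mA/V².
In saturation I_D = ½ k_p (V_SG − |V_tp|)², so V_SG − |V_tp| = √(2 I_D / k_p) = √(2 × 12.1 / 6.6) = 1.91 V.
V_SG = 1.41 + 1.91 = 3.32 V.

V_SG = 3.32 V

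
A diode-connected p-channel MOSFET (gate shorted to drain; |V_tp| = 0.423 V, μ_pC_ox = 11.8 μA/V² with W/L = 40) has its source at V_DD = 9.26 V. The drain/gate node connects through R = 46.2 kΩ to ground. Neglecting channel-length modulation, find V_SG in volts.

V_SG = 1.28 V

With gate tied to drain, V_SG = V_SD ≥ V_SG − |V_tp|, so the device is in saturation.
k_p = μ_pC_ox · (W/L) = 0.472 mA/V².
KCL at the drain: ½ k_p (V_SG − |V_tp|)² = (V_DD − V_SG)/R.
Let x = V_SG − 0.423. Then 10.9 x² + x − 8.837 = 0, giving x = 0.856 V (positive root), so V_SG = 1.28 V.
I_D = (V_DD − V_SG)/R = (9.26 − 1.28) / 46.2 = 0.173 mA.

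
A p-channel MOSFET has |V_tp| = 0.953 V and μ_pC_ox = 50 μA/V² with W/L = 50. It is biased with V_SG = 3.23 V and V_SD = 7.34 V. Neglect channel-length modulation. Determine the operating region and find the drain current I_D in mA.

k_p = μ_pC_ox · (W/L) = 2.5 mA/V².
V_ov = V_SG − |V_tp| = 3.23 − 0.953 = 2.28 V.
Since V_SD = 7.34 V ≥ V_ov = 2.28 V, the device is in saturation.
I_D = ½ k_p V_ov² = 0.5 × 2.5 × 2.28² = 6.48 mA.

Saturation; I_D = 6.48 mA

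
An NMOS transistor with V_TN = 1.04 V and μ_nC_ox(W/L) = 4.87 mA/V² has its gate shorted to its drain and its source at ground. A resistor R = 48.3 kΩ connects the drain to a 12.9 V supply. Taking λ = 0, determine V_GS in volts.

With gate tied to drain, V_GS = V_DS ≥ V_GS − V_TN, so the device is in saturation.
KCL at the drain: ½ k_n (V_GS − V_TN)² = (V_DD − V_GS)/R.
Let x = V_GS − 1.04. Then 118 x² + x − 11.86 = 0, giving x = 0.313 V (positive root), so V_GS = 1.35 V.
I_D = (V_DD − V_GS)/R = (12.9 − 1.35) / 48.3 = 0.239 mA.

V_GS = 1.35 V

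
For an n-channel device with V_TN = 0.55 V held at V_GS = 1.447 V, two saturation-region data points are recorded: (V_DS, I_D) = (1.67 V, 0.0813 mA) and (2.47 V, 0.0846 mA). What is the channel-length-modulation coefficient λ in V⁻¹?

λ = 0.0554 V⁻¹

With V_GS fixed, I_D ∝ (1 + λ V_DS) in saturation, so I_D2/I_D1 = (1 + λ V_DS2)/(1 + λ V_DS1).
0.0846/0.0813 = 1.041 = (1 + 2.47 λ)/(1 + 1.67 λ).
Solving: λ (I_D1 V_DS2 − I_D2 V_DS1) = I_D2 − I_D1, so λ = (0.0846 − 0.0813) / (0.0813 × 2.47 − 0.0846 × 1.67) = 0.0033 / 0.0595 = 0.0554 V⁻¹.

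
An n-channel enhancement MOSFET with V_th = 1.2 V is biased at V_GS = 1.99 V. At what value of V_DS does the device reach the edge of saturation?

The boundary between triode and saturation is V_DS = V_GS − V_th = V_ov.
V_ov = 1.99 − 1.2 = 0.79 V.

V_DS,sat = 0.790 V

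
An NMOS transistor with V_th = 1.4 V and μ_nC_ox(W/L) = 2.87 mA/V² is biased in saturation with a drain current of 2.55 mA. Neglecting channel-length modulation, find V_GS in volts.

In saturation I_D = ½ k_n (V_GS − V_th)², so V_GS − V_th = √(2 I_D / k_n) = √(2 × 2.55 / 2.87) = 1.33 V.
V_GS = 1.4 + 1.33 = 2.73 V.

V_GS = 2.73 V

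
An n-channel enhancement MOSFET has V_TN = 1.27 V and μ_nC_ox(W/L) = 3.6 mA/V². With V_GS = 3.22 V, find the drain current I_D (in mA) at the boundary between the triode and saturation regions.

I_D = 6.84 mA

At the boundary V_DS = V_ov = V_GS − V_TN = 3.22 − 1.27 = 1.95 V.
I_D = ½ k_n V_ov² = 0.5 × 3.6 × 1.95² = 6.84 mA.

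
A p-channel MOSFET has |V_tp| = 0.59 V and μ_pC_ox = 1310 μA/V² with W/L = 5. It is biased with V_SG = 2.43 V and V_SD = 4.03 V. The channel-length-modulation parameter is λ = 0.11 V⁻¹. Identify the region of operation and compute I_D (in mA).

k_p = μ_pC_ox · (W/L) = 6.55 mA/V².
V_ov = V_SG − |V_tp| = 2.43 − 0.59 = 1.84 V.
Since V_SD = 4.03 V ≥ V_ov = 1.84 V, the device is in saturation.
I_D = ½ k_p V_ov² (1 + λ V_SD) = 0.5 × 6.55 × 1.84² × (1 + 0.11 × 4.03) = 16 mA.

Saturation; I_D = 16.0 mA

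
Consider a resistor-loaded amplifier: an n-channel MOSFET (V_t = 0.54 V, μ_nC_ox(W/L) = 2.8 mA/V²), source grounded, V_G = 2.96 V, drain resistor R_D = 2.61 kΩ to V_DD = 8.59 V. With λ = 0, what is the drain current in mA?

V_GS = V_G = 2.96 V, so V_ov = 2.96 − 0.54 = 2.42 V.
Assume saturation: I_D = ½ k_n V_ov² = 0.5 × 2.8 × 2.42² = 8.2 mA, giving V_DS = V_DD − I_D R_D = 8.59 − 8.2 × 2.61 = -12.8 V.
But -12.8 V < V_ov = 2.42 V, so the device is actually in triode.
In triode I_D = k_n[V_ov V_DS − ½ V_DS²] and I_D = (V_DD − V_DS)/R_D. Equating: 3.65 V_DS² − 18.69 V_DS + 8.59 = 0, giving V_DS = 0.511 V (the root below V_ov).
I_D = (8.59 − 0.511) / 2.61 = 3.1 mA.

I_D = 3.10 mA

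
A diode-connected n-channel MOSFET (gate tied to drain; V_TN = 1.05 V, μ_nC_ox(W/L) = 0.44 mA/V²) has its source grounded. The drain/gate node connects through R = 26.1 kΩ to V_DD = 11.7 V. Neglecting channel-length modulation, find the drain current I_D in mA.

With gate tied to drain, V_GS = V_DS ≥ V_GS − V_TN, so the device is in saturation.
KCL at the drain: ½ k_n (V_GS − V_TN)² = (V_DD − V_GS)/R.
Let x = V_GS − 1.05. Then 5.74 x² + x − 10.65 = 0, giving x = 1.28 V (positive root), so V_GS = 2.33 V.
I_D = (V_DD − V_GS)/R = (11.7 − 2.33) / 26.1 = 0.359 mA.

I_D = 0.359 mA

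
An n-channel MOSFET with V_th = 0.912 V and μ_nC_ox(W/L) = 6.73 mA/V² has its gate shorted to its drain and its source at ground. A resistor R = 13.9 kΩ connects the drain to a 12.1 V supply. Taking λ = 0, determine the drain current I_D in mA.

With gate tied to drain, V_GS = V_DS ≥ V_GS − V_th, so the device is in saturation.
KCL at the drain: ½ k_n (V_GS − V_th)² = (V_DD − V_GS)/R.
Let x = V_GS − 0.912. Then 46.8 x² + x − 11.19 = 0, giving x = 0.479 V (positive root), so V_GS = 1.39 V.
I_D = (V_DD − V_GS)/R = (12.1 − 1.39) / 13.9 = 0.77 mA.

I_D = 0.770 mA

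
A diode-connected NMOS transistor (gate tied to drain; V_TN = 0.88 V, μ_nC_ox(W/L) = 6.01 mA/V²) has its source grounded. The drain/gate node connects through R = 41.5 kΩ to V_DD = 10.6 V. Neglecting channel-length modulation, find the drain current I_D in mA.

With gate tied to drain, V_GS = V_DS ≥ V_GS − V_TN, so the device is in saturation.
KCL at the drain: ½ k_n (V_GS − V_TN)² = (V_DD − V_GS)/R.
Let x = V_GS − 0.88. Then 125 x² + x − 9.72 = 0, giving x = 0.275 V (positive root), so V_GS = 1.16 V.
I_D = (V_DD − V_GS)/R = (10.6 − 1.16) / 41.5 = 0.228 mA.

I_D = 0.228 mA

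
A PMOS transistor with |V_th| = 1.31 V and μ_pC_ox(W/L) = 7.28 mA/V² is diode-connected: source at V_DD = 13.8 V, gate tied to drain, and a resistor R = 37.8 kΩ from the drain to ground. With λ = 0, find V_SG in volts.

With gate tied to drain, V_SG = V_SD ≥ V_SG − |V_th|, so the device is in saturation.
KCL at the drain: ½ k_p (V_SG − |V_th|)² = (V_DD − V_SG)/R.
Let x = V_SG − 1.31. Then 138 x² + x − 12.49 = 0, giving x = 0.298 V (positive root), so V_SG = 1.61 V.
I_D = (V_DD − V_SG)/R = (13.8 − 1.61) / 37.8 = 0.323 mA.

V_SG = 1.61 V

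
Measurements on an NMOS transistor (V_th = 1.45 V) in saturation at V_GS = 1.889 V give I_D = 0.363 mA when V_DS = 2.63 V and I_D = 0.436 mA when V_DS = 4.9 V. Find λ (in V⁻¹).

λ = 0.116 V⁻¹

With V_GS fixed, I_D ∝ (1 + λ V_DS) in saturation, so I_D2/I_D1 = (1 + λ V_DS2)/(1 + λ V_DS1).
0.436/0.363 = 1.201 = (1 + 4.9 λ)/(1 + 2.63 λ).
Solving: λ (I_D1 V_DS2 − I_D2 V_DS1) = I_D2 − I_D1, so λ = (0.436 − 0.363) / (0.363 × 4.9 − 0.436 × 2.63) = 0.073 / 0.632 = 0.116 V⁻¹.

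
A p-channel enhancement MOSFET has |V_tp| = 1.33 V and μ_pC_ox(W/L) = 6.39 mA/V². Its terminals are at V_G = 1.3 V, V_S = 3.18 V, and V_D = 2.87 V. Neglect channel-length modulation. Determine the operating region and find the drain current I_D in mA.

Triode; I_D = 0.782 mA

V_SG = V_S − V_G = 3.18 − 1.3 = 1.88 V; V_SD = V_S − V_D = 3.18 − 2.87 = 0.31 V.
V_ov = V_SG − |V_tp| = 1.88 − 1.33 = 0.55 V.
Since V_SD = 0.31 V < V_ov = 0.55 V, the device is in the triode region.
I_D = k_p [V_ov · V_SD − ½ V_SD²] = 6.39 × [0.55 × 0.31 − 0.5 × 0.31²] = 0.782 mA.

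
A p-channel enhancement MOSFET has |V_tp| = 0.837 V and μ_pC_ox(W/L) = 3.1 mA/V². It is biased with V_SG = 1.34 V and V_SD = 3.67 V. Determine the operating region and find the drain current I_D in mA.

Saturation; I_D = 0.392 mA

V_ov = V_SG − |V_tp| = 1.34 − 0.837 = 0.503 V.
Since V_SD = 3.67 V ≥ V_ov = 0.503 V, the device is in saturation.
I_D = ½ k_p V_ov² = 0.5 × 3.1 × 0.503² = 0.392 mA.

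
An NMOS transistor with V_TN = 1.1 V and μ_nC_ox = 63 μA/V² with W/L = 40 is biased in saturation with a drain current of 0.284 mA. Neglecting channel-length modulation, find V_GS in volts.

V_GS = 1.57 V

k_n = μ_nC_ox · (W/L) = 2.52 mA/V².
In saturation I_D = ½ k_n (V_GS − V_TN)², so V_GS − V_TN = √(2 I_D / k_n) = √(2 × 0.284 / 2.52) = 0.475 V.
V_GS = 1.1 + 0.475 = 1.57 V.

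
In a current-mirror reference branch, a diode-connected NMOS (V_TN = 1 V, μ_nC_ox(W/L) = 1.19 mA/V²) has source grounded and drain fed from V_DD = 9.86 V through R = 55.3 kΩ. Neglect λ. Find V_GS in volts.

V_GS = 1.50 V

With gate tied to drain, V_GS = V_DS ≥ V_GS − V_TN, so the device is in saturation.
KCL at the drain: ½ k_n (V_GS − V_TN)² = (V_DD − V_GS)/R.
Let x = V_GS − 1. Then 32.9 x² + x − 8.86 = 0, giving x = 0.504 V (positive root), so V_GS = 1.5 V.
I_D = (V_DD − V_GS)/R = (9.86 − 1.5) / 55.3 = 0.151 mA.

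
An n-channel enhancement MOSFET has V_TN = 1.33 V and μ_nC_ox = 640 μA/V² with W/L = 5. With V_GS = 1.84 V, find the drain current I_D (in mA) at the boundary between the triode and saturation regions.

I_D = 0.416 mA

At the boundary V_DS = V_ov = V_GS − V_TN = 1.84 − 1.33 = 0.51 V.
k_n = μ_nC_ox · (W/L) = 3.2 mA/V².
I_D = ½ k_n V_ov² = 0.5 × 3.2 × 0.51² = 0.416 mA.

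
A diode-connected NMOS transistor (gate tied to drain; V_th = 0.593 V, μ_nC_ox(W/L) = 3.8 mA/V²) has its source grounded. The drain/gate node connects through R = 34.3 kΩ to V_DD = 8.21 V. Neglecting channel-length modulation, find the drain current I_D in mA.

I_D = 0.212 mA

With gate tied to drain, V_GS = V_DS ≥ V_GS − V_th, so the device is in saturation.
KCL at the drain: ½ k_n (V_GS − V_th)² = (V_DD − V_GS)/R.
Let x = V_GS − 0.593. Then 65.2 x² + x − 7.617 = 0, giving x = 0.334 V (positive root), so V_GS = 0.927 V.
I_D = (V_DD − V_GS)/R = (8.21 − 0.927) / 34.3 = 0.212 mA.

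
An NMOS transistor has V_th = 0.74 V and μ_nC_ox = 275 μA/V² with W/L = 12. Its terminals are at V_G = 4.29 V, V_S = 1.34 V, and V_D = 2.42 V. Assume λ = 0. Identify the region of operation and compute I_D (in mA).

V_GS = V_G − V_S = 4.29 − 1.34 = 2.95 V; V_DS = V_D − V_S = 2.42 − 1.34 = 1.08 V.
k_n = μ_nC_ox · (W/L) = 3.3 mA/V².
V_ov = V_GS − V_th = 2.95 − 0.74 = 2.21 V.
Since V_DS = 1.08 V < V_ov = 2.21 V, the device is in the triode region.
I_D = k_n [V_ov · V_DS − ½ V_DS²] = 3.3 × [2.21 × 1.08 − 0.5 × 1.08²] = 5.95 mA.

Triode; I_D = 5.95 mA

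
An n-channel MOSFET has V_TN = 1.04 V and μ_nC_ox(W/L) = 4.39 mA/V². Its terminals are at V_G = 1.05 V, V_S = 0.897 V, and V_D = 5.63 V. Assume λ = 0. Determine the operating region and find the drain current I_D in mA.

V_GS = V_G − V_S = 1.05 − 0.897 = 0.153 V; V_DS = V_D − V_S = 5.63 − 0.897 = 4.73 V.
V_GS = 0.153 V < V_TN = 1.04 V, so the transistor is in cutoff.

Cutoff; I_D = 0 mA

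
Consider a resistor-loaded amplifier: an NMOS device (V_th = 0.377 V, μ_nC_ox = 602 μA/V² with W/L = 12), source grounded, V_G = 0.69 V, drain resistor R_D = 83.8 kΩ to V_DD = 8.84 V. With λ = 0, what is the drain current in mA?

V_GS = V_G = 0.69 V, so V_ov = 0.69 − 0.377 = 0.313 V.
k_n = μ_nC_ox · (W/L) = 7.224 mA/V².
Assume saturation: I_D = ½ k_n V_ov² = 0.5 × 7.224 × 0.313² = 0.354 mA, giving V_DS = V_DD − I_D R_D = 8.84 − 0.354 × 83.8 = -20.8 V.
But -20.8 V < V_ov = 0.313 V, so the device is actually in triode.
In triode I_D = k_n[V_ov V_DS − ½ V_DS²] and I_D = (V_DD − V_DS)/R_D. Equating: 303 V_DS² − 190.5 V_DS + 8.84 = 0, giving V_DS = 0.0505 V (the root below V_ov).
I_D = (8.84 − 0.0505) / 83.8 = 0.105 mA.

I_D = 0.105 mA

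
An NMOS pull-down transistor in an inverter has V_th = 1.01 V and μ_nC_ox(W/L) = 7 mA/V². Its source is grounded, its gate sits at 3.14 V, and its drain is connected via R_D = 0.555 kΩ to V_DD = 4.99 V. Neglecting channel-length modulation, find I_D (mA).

V_GS = V_G = 3.14 V, so V_ov = 3.14 − 1.01 = 2.13 V.
Assume saturation: I_D = ½ k_n V_ov² = 0.5 × 7 × 2.13² = 15.9 mA, giving V_DS = V_DD − I_D R_D = 4.99 − 15.9 × 0.555 = -3.82 V.
But -3.82 V < V_ov = 2.13 V, so the device is actually in triode.
In triode I_D = k_n[V_ov V_DS − ½ V_DS²] and I_D = (V_DD − V_DS)/R_D. Equating: 1.94 V_DS² − 9.275 V_DS + 4.99 = 0, giving V_DS = 0.618 V (the root below V_ov).
I_D = (4.99 − 0.618) / 0.555 = 7.88 mA.

I_D = 7.88 mA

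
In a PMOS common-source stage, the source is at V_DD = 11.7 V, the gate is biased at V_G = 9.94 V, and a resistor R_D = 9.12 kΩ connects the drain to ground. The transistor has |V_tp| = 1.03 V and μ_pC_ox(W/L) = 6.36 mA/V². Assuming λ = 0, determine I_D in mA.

V_SG = V_DD − V_G = 11.7 − 9.94 = 1.76 V, so V_ov = 1.76 − 1.03 = 0.73 V.
Assume saturation: I_D = ½ k_p V_ov² = 0.5 × 6.36 × 0.73² = 1.69 mA, giving V_SD = V_DD − I_D R_D = 11.7 − 1.69 × 9.12 = -3.75 V.
But -3.75 V < V_ov = 0.73 V, so the device is actually in triode.
In triode I_D = k_p[V_ov V_SD − ½ V_SD²] and I_D = (V_DD − V_SD)/R_D. Equating: 29 V_SD² − 43.34 V_SD + 11.7 = 0, giving V_SD = 0.354 V (the root below V_ov).
I_D = (11.7 − 0.354) / 9.12 = 1.24 mA.

I_D = 1.24 mA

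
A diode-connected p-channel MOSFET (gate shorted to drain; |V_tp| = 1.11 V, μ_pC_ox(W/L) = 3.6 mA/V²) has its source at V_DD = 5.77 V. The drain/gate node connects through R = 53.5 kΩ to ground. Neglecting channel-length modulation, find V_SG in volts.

V_SG = 1.32 V

With gate tied to drain, V_SG = V_SD ≥ V_SG − |V_tp|, so the device is in saturation.
KCL at the drain: ½ k_p (V_SG − |V_tp|)² = (V_DD − V_SG)/R.
Let x = V_SG − 1.11. Then 96.3 x² + x − 4.66 = 0, giving x = 0.215 V (positive root), so V_SG = 1.32 V.
I_D = (V_DD − V_SG)/R = (5.77 − 1.32) / 53.5 = 0.0831 mA.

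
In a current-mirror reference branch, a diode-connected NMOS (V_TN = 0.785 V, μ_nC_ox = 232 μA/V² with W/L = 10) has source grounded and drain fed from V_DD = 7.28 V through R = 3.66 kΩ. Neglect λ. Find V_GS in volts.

V_GS = 1.91 V

With gate tied to drain, V_GS = V_DS ≥ V_GS − V_TN, so the device is in saturation.
k_n = μ_nC_ox · (W/L) = 2.32 mA/V².
KCL at the drain: ½ k_n (V_GS − V_TN)² = (V_DD − V_GS)/R.
Let x = V_GS − 0.785. Then 4.25 x² + x − 6.495 = 0, giving x = 1.12 V (positive root), so V_GS = 1.91 V.
I_D = (V_DD − V_GS)/R = (7.28 − 1.91) / 3.66 = 1.47 mA.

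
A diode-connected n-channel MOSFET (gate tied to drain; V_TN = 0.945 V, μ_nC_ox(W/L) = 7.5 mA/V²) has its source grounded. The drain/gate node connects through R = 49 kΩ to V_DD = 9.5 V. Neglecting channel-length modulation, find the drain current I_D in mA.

With gate tied to drain, V_GS = V_DS ≥ V_GS − V_TN, so the device is in saturation.
KCL at the drain: ½ k_n (V_GS − V_TN)² = (V_DD − V_GS)/R.
Let x = V_GS − 0.945. Then 184 x² + x − 8.555 = 0, giving x = 0.213 V (positive root), so V_GS = 1.16 V.
I_D = (V_DD − V_GS)/R = (9.5 − 1.16) / 49 = 0.17 mA.

I_D = 0.170 mA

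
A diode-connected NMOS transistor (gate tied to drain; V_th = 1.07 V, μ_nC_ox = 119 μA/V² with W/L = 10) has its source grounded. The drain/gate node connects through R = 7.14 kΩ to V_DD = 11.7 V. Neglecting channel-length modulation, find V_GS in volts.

With gate tied to drain, V_GS = V_DS ≥ V_GS − V_th, so the device is in saturation.
k_n = μ_nC_ox · (W/L) = 1.19 mA/V².
KCL at the drain: ½ k_n (V_GS − V_th)² = (V_DD − V_GS)/R.
Let x = V_GS − 1.07. Then 4.25 x² + x − 10.63 = 0, giving x = 1.47 V (positive root), so V_GS = 2.54 V.
I_D = (V_DD − V_GS)/R = (11.7 − 2.54) / 7.14 = 1.28 mA.

V_GS = 2.54 V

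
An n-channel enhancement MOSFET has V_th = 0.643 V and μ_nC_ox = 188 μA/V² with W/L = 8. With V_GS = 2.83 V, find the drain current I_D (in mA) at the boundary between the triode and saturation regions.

I_D = 3.60 mA

At the boundary V_DS = V_ov = V_GS − V_th = 2.83 − 0.643 = 2.19 V.
k_n = μ_nC_ox · (W/L) = 1.504 mA/V².
I_D = ½ k_n V_ov² = 0.5 × 1.504 × 2.19² = 3.6 mA.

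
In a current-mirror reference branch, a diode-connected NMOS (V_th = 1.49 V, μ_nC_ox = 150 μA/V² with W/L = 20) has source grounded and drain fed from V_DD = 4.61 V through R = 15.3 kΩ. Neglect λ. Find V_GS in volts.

V_GS = 1.84 V

With gate tied to drain, V_GS = V_DS ≥ V_GS − V_th, so the device is in saturation.
k_n = μ_nC_ox · (W/L) = 3 mA/V².
KCL at the drain: ½ k_n (V_GS − V_th)² = (V_DD − V_GS)/R.
Let x = V_GS − 1.49. Then 23 x² + x − 3.12 = 0, giving x = 0.348 V (positive root), so V_GS = 1.84 V.
I_D = (V_DD − V_GS)/R = (4.61 − 1.84) / 15.3 = 0.181 mA.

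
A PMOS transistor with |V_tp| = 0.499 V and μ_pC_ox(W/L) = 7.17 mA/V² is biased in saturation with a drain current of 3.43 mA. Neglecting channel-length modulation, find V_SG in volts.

V_SG = 1.48 V

In saturation I_D = ½ k_p (V_SG − |V_tp|)², so V_SG − |V_tp| = √(2 I_D / k_p) = √(2 × 3.43 / 7.17) = 0.978 V.
V_SG = 0.499 + 0.978 = 1.48 V.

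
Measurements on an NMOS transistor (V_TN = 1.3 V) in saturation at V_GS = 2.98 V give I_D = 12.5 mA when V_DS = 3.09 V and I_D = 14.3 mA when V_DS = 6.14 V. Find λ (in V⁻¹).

λ = 0.0553 V⁻¹

With V_GS fixed, I_D ∝ (1 + λ V_DS) in saturation, so I_D2/I_D1 = (1 + λ V_DS2)/(1 + λ V_DS1).
14.3/12.5 = 1.144 = (1 + 6.14 λ)/(1 + 3.09 λ).
Solving: λ (I_D1 V_DS2 − I_D2 V_DS1) = I_D2 − I_D1, so λ = (14.3 − 12.5) / (12.5 × 6.14 − 14.3 × 3.09) = 1.8 / 32.6 = 0.0553 V⁻¹.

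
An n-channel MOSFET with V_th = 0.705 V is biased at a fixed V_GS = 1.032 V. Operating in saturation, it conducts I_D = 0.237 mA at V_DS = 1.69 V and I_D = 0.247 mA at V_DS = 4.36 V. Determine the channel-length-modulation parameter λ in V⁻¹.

With V_GS fixed, I_D ∝ (1 + λ V_DS) in saturation, so I_D2/I_D1 = (1 + λ V_DS2)/(1 + λ V_DS1).
0.247/0.237 = 1.042 = (1 + 4.36 λ)/(1 + 1.69 λ).
Solving: λ (I_D1 V_DS2 − I_D2 V_DS1) = I_D2 − I_D1, so λ = (0.247 − 0.237) / (0.237 × 4.36 − 0.247 × 1.69) = 0.01 / 0.616 = 0.0162 V⁻¹.

λ = 0.0162 V⁻¹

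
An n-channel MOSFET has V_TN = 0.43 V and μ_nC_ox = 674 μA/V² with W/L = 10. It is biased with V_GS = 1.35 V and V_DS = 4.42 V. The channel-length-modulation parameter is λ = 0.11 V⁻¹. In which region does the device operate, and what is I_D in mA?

Saturation; I_D = 4.24 mA

k_n = μ_nC_ox · (W/L) = 6.74 mA/V².
V_ov = V_GS − V_TN = 1.35 − 0.43 = 0.92 V.
Since V_DS = 4.42 V ≥ V_ov = 0.92 V, the device is in saturation.
I_D = ½ k_n V_ov² (1 + λ V_DS) = 0.5 × 6.74 × 0.92² × (1 + 0.11 × 4.42) = 4.24 mA.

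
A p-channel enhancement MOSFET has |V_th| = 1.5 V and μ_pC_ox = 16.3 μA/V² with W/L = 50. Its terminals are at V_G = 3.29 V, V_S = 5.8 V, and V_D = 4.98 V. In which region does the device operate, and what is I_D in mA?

V_SG = V_S − V_G = 5.8 − 3.29 = 2.51 V; V_SD = V_S − V_D = 5.8 − 4.98 = 0.82 V.
k_p = μ_pC_ox · (W/L) = 0.815 mA/V².
V_ov = V_SG − |V_th| = 2.51 − 1.5 = 1.01 V.
Since V_SD = 0.82 V < V_ov = 1.01 V, the device is in the triode region.
I_D = k_p [V_ov · V_SD − ½ V_SD²] = 0.815 × [1.01 × 0.82 − 0.5 × 0.82²] = 0.401 mA.

Triode; I_D = 0.401 mA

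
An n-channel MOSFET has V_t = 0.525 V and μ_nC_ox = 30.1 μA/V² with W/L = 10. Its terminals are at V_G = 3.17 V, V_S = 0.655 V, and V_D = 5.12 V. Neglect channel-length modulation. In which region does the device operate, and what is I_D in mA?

Saturation; I_D = 0.596 mA

V_GS = V_G − V_S = 3.17 − 0.655 = 2.51 V; V_DS = V_D − V_S = 5.12 − 0.655 = 4.46 V.
k_n = μ_nC_ox · (W/L) = 0.301 mA/V².
V_ov = V_GS − V_t = 2.51 − 0.525 = 1.99 V.
Since V_DS = 4.46 V ≥ V_ov = 1.99 V, the device is in saturation.
I_D = ½ k_n V_ov² = 0.5 × 0.301 × 1.99² = 0.596 mA.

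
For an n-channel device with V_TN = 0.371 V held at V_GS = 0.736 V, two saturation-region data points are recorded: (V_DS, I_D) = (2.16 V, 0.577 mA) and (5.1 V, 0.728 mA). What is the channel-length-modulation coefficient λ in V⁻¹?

With V_GS fixed, I_D ∝ (1 + λ V_DS) in saturation, so I_D2/I_D1 = (1 + λ V_DS2)/(1 + λ V_DS1).
0.728/0.577 = 1.262 = (1 + 5.1 λ)/(1 + 2.16 λ).
Solving: λ (I_D1 V_DS2 − I_D2 V_DS1) = I_D2 − I_D1, so λ = (0.728 − 0.577) / (0.577 × 5.1 − 0.728 × 2.16) = 0.151 / 1.37 = 0.11 V⁻¹.

λ = 0.110 V⁻¹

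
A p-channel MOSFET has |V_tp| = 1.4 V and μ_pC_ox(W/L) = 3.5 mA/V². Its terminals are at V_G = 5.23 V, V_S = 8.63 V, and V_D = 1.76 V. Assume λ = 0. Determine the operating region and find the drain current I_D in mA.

Saturation; I_D = 7.00 mA

V_SG = V_S − V_G = 8.63 − 5.23 = 3.4 V; V_SD = V_S − V_D = 8.63 − 1.76 = 6.87 V.
V_ov = V_SG − |V_tp| = 3.4 − 1.4 = 2 V.
Since V_SD = 6.87 V ≥ V_ov = 2 V, the device is in saturation.
I_D = ½ k_p V_ov² = 0.5 × 3.5 × 2² = 7 mA.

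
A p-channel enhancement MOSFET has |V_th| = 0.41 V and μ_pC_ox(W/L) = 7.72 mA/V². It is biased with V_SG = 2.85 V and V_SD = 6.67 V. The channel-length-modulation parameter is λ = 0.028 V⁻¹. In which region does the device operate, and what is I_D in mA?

V_ov = V_SG − |V_th| = 2.85 − 0.41 = 2.44 V.
Since V_SD = 6.67 V ≥ V_ov = 2.44 V, the device is in saturation.
I_D = ½ k_p V_ov² (1 + λ V_SD) = 0.5 × 7.72 × 2.44² × (1 + 0.028 × 6.67) = 27.3 mA.

Saturation; I_D = 27.3 mA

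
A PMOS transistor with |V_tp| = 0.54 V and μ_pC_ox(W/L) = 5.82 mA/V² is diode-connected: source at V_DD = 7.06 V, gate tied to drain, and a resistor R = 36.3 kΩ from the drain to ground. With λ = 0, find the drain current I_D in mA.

With gate tied to drain, V_SG = V_SD ≥ V_SG − |V_tp|, so the device is in saturation.
KCL at the drain: ½ k_p (V_SG − |V_tp|)² = (V_DD − V_SG)/R.
Let x = V_SG − 0.54. Then 106 x² + x − 6.52 = 0, giving x = 0.244 V (positive root), so V_SG = 0.784 V.
I_D = (V_DD − V_SG)/R = (7.06 − 0.784) / 36.3 = 0.173 mA.

I_D = 0.173 mA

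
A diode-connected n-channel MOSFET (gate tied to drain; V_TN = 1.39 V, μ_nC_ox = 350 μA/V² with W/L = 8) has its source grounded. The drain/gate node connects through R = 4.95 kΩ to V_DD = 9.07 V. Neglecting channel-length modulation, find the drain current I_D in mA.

I_D = 1.35 mA

With gate tied to drain, V_GS = V_DS ≥ V_GS − V_TN, so the device is in saturation.
k_n = μ_nC_ox · (W/L) = 2.8 mA/V².
KCL at the drain: ½ k_n (V_GS − V_TN)² = (V_DD − V_GS)/R.
Let x = V_GS − 1.39. Then 6.93 x² + x − 7.68 = 0, giving x = 0.983 V (positive root), so V_GS = 2.37 V.
I_D = (V_DD − V_GS)/R = (9.07 − 2.37) / 4.95 = 1.35 mA.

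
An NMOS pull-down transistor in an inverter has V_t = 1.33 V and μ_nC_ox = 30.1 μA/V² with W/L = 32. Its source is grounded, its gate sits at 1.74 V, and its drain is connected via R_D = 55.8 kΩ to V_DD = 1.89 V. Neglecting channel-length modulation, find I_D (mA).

I_D = 0.0322 mA

V_GS = V_G = 1.74 V, so V_ov = 1.74 − 1.33 = 0.41 V.
k_n = μ_nC_ox · (W/L) = 0.9632 mA/V².
Assume saturation: I_D = ½ k_n V_ov² = 0.5 × 0.9632 × 0.41² = 0.081 mA, giving V_DS = V_DD − I_D R_D = 1.89 − 0.081 × 55.8 = -2.63 V.
But -2.63 V < V_ov = 0.41 V, so the device is actually in triode.
In triode I_D = k_n[V_ov V_DS − ½ V_DS²] and I_D = (V_DD − V_DS)/R_D. Equating: 26.9 V_DS² − 23.04 V_DS + 1.89 = 0, giving V_DS = 0.0919 V (the root below V_ov).
I_D = (1.89 − 0.0919) / 55.8 = 0.0322 mA.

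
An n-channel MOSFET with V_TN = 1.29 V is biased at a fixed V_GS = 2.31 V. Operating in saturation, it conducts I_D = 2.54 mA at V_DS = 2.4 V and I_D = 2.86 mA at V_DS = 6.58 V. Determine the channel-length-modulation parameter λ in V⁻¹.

λ = 0.0325 V⁻¹

With V_GS fixed, I_D ∝ (1 + λ V_DS) in saturation, so I_D2/I_D1 = (1 + λ V_DS2)/(1 + λ V_DS1).
2.86/2.54 = 1.126 = (1 + 6.58 λ)/(1 + 2.4 λ).
Solving: λ (I_D1 V_DS2 − I_D2 V_DS1) = I_D2 − I_D1, so λ = (2.86 − 2.54) / (2.54 × 6.58 − 2.86 × 2.4) = 0.32 / 9.85 = 0.0325 V⁻¹.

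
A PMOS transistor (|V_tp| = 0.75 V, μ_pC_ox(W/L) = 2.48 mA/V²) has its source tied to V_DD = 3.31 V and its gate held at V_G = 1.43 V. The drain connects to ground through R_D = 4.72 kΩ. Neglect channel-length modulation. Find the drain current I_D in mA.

V_SG = V_DD − V_G = 3.31 − 1.43 = 1.88 V, so V_ov = 1.88 − 0.75 = 1.13 V.
Assume saturation: I_D = ½ k_p V_ov² = 0.5 × 2.48 × 1.13² = 1.58 mA, giving V_SD = V_DD − I_D R_D = 3.31 − 1.58 × 4.72 = -4.16 V.
But -4.16 V < V_ov = 1.13 V, so the device is actually in triode.
In triode I_D = k_p[V_ov V_SD − ½ V_SD²] and I_D = (V_DD − V_SD)/R_D. Equating: 5.85 V_SD² − 14.23 V_SD + 3.31 = 0, giving V_SD = 0.261 V (the root below V_ov).
I_D = (3.31 − 0.261) / 4.72 = 0.646 mA.

I_D = 0.646 mA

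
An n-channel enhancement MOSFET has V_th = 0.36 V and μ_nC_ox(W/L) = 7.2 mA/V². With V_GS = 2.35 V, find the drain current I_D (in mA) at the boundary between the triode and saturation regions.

At the boundary V_DS = V_ov = V_GS − V_th = 2.35 − 0.36 = 1.99 V.
I_D = ½ k_n V_ov² = 0.5 × 7.2 × 1.99² = 14.3 mA.

I_D = 14.3 mA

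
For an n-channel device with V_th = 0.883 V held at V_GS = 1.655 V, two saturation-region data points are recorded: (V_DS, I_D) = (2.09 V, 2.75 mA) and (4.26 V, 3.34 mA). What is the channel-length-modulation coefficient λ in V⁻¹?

With V_GS fixed, I_D ∝ (1 + λ V_DS) in saturation, so I_D2/I_D1 = (1 + λ V_DS2)/(1 + λ V_DS1).
3.34/2.75 = 1.215 = (1 + 4.26 λ)/(1 + 2.09 λ).
Solving: λ (I_D1 V_DS2 − I_D2 V_DS1) = I_D2 − I_D1, so λ = (3.34 − 2.75) / (2.75 × 4.26 − 3.34 × 2.09) = 0.59 / 4.73 = 0.125 V⁻¹.

λ = 0.125 V⁻¹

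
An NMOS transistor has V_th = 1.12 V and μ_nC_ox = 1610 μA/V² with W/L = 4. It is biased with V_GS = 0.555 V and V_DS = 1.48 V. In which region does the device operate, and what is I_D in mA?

Cutoff; I_D = 0 mA

V_GS = 0.555 V < V_th = 1.12 V, so the transistor is in cutoff.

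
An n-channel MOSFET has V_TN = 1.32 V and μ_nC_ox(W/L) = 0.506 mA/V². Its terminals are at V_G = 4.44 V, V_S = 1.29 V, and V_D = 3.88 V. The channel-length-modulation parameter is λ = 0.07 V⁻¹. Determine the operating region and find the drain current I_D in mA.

Saturation; I_D = 1.00 mA

V_GS = V_G − V_S = 4.44 − 1.29 = 3.15 V; V_DS = V_D − V_S = 3.88 − 1.29 = 2.59 V.
V_ov = V_GS − V_TN = 3.15 − 1.32 = 1.83 V.
Since V_DS = 2.59 V ≥ V_ov = 1.83 V, the device is in saturation.
I_D = ½ k_n V_ov² (1 + λ V_DS) = 0.5 × 0.506 × 1.83² × (1 + 0.07 × 2.59) = 1 mA.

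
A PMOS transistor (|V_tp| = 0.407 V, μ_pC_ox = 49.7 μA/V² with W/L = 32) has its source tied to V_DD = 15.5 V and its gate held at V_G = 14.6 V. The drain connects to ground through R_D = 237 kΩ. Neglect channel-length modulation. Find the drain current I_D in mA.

V_SG = V_DD − V_G = 15.5 − 14.6 = 0.9 V, so V_ov = 0.9 − 0.407 = 0.493 V.
k_p = μ_pC_ox · (W/L) = 1.59 mA/V².
Assume saturation: I_D = ½ k_p V_ov² = 0.5 × 1.59 × 0.493² = 0.193 mA, giving V_SD = V_DD − I_D R_D = 15.5 − 0.193 × 237 = -30.3 V.
But -30.3 V < V_ov = 0.493 V, so the device is actually in triode.
In triode I_D = k_p[V_ov V_SD − ½ V_SD²] and I_D = (V_DD − V_SD)/R_D. Equating: 188 V_SD² − 186.8 V_SD + 15.5 = 0, giving V_SD = 0.0914 V (the root below V_ov).
I_D = (15.5 − 0.0914) / 237 = 0.065 mA.

I_D = 0.0650 mA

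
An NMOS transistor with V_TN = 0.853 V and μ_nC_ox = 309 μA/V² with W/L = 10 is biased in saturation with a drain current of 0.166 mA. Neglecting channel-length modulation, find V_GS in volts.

V_GS = 1.18 V

k_n = μ_nC_ox · (W/L) = 3.09 mA/V².
In saturation I_D = ½ k_n (V_GS − V_TN)², so V_GS − V_TN = √(2 I_D / k_n) = √(2 × 0.166 / 3.09) = 0.328 V.
V_GS = 0.853 + 0.328 = 1.18 V.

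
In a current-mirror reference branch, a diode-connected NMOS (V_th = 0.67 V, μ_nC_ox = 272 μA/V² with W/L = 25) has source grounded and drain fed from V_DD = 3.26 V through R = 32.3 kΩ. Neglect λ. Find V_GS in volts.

With gate tied to drain, V_GS = V_DS ≥ V_GS − V_th, so the device is in saturation.
k_n = μ_nC_ox · (W/L) = 6.8 mA/V².
KCL at the drain: ½ k_n (V_GS − V_th)² = (V_DD − V_GS)/R.
Let x = V_GS − 0.67. Then 110 x² + x − 2.59 = 0, giving x = 0.149 V (positive root), so V_GS = 0.819 V.
I_D = (V_DD − V_GS)/R = (3.26 − 0.819) / 32.3 = 0.0756 mA.

V_GS = 0.819 V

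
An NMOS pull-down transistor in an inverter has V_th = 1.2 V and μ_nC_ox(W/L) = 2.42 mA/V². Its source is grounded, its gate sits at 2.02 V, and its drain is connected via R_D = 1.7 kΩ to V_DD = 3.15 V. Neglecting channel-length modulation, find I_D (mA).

I_D = 0.814 mA

V_GS = V_G = 2.02 V, so V_ov = 2.02 − 1.2 = 0.82 V.
Assume saturation: I_D = ½ k_n V_ov² = 0.5 × 2.42 × 0.82² = 0.814 mA, giving V_DS = V_DD − I_D R_D = 3.15 − 0.814 × 1.7 = 1.77 V.
V_DS = 1.77 V ≥ V_ov = 0.82 V, confirming saturation.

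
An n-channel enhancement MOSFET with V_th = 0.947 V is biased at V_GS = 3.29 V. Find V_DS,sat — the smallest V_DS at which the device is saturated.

The boundary between triode and saturation is V_DS = V_GS − V_th = V_ov.
V_ov = 3.29 − 0.947 = 2.34 V.

V_DS,sat = 2.34 V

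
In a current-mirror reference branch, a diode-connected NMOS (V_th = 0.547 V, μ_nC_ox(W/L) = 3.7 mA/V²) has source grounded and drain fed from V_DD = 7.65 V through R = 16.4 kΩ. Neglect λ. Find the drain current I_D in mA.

I_D = 0.405 mA

With gate tied to drain, V_GS = V_DS ≥ V_GS − V_th, so the device is in saturation.
KCL at the drain: ½ k_n (V_GS − V_th)² = (V_DD − V_GS)/R.
Let x = V_GS − 0.547. Then 30.3 x² + x − 7.103 = 0, giving x = 0.468 V (positive root), so V_GS = 1.01 V.
I_D = (V_DD − V_GS)/R = (7.65 − 1.01) / 16.4 = 0.405 mA.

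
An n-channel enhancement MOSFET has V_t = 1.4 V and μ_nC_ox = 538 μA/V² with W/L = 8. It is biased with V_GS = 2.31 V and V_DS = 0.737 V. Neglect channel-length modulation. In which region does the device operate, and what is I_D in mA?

Triode; I_D = 1.72 mA

k_n = μ_nC_ox · (W/L) = 4.304 mA/V².
V_ov = V_GS − V_t = 2.31 − 1.4 = 0.91 V.
Since V_DS = 0.737 V < V_ov = 0.91 V, the device is in the triode region.
I_D = k_n [V_ov · V_DS − ½ V_DS²] = 4.304 × [0.91 × 0.737 − 0.5 × 0.737²] = 1.72 mA.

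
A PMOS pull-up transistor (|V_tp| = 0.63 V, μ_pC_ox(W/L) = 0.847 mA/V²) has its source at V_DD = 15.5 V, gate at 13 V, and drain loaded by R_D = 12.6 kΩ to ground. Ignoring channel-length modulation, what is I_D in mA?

V_SG = V_DD − V_G = 15.5 − 13 = 2.5 V, so V_ov = 2.5 − 0.63 = 1.87 V.
Assume saturation: I_D = ½ k_p V_ov² = 0.5 × 0.847 × 1.87² = 1.48 mA, giving V_SD = V_DD − I_D R_D = 15.5 − 1.48 × 12.6 = -3.16 V.
But -3.16 V < V_ov = 1.87 V, so the device is actually in triode.
In triode I_D = k_p[V_ov V_SD − ½ V_SD²] and I_D = (V_DD − V_SD)/R_D. Equating: 5.34 V_SD² − 20.96 V_SD + 15.5 = 0, giving V_SD = 0.988 V (the root below V_ov).
I_D = (15.5 − 0.988) / 12.6 = 1.15 mA.

I_D = 1.15 mA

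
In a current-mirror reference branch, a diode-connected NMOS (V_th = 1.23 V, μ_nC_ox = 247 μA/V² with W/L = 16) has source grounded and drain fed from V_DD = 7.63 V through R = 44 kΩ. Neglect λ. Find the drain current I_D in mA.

I_D = 0.139 mA

With gate tied to drain, V_GS = V_DS ≥ V_GS − V_th, so the device is in saturation.
k_n = μ_nC_ox · (W/L) = 3.952 mA/V².
KCL at the drain: ½ k_n (V_GS − V_th)² = (V_DD − V_GS)/R.
Let x = V_GS − 1.23. Then 86.9 x² + x − 6.4 = 0, giving x = 0.266 V (positive root), so V_GS = 1.5 V.
I_D = (V_DD − V_GS)/R = (7.63 − 1.5) / 44 = 0.139 mA.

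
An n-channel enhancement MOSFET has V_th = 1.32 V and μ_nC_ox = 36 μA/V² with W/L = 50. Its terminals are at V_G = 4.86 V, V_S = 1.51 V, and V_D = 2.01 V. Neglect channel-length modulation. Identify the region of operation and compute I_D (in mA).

V_GS = V_G − V_S = 4.86 − 1.51 = 3.35 V; V_DS = V_D − V_S = 2.01 − 1.51 = 0.5 V.
k_n = μ_nC_ox · (W/L) = 1.8 mA/V².
V_ov = V_GS − V_th = 3.35 − 1.32 = 2.03 V.
Since V_DS = 0.5 V < V_ov = 2.03 V, the device is in the triode region.
I_D = k_n [V_ov · V_DS − ½ V_DS²] = 1.8 × [2.03 × 0.5 − 0.5 × 0.5²] = 1.6 mA.

Triode; I_D = 1.60 mA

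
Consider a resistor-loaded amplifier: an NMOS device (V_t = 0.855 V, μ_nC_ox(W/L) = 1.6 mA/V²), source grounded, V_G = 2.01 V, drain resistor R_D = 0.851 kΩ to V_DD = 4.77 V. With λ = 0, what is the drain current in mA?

I_D = 1.07 mA

V_GS = V_G = 2.01 V, so V_ov = 2.01 − 0.855 = 1.15 V.
Assume saturation: I_D = ½ k_n V_ov² = 0.5 × 1.6 × 1.15² = 1.07 mA, giving V_DS = V_DD − I_D R_D = 4.77 − 1.07 × 0.851 = 3.86 V.
V_DS = 3.86 V ≥ V_ov = 1.15 V, confirming saturation.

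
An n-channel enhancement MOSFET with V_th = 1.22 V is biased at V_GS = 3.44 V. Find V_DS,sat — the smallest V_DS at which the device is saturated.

The boundary between triode and saturation is V_DS = V_GS − V_th = V_ov.
V_ov = 3.44 − 1.22 = 2.22 V.

V_DS,sat = 2.22 V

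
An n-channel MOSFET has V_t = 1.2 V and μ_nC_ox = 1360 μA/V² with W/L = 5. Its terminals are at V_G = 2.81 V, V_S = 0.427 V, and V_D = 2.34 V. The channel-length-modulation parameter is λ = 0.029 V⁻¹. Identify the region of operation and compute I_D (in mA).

Saturation; I_D = 5.02 mA

V_GS = V_G − V_S = 2.81 − 0.427 = 2.38 V; V_DS = V_D − V_S = 2.34 − 0.427 = 1.91 V.
k_n = μ_nC_ox · (W/L) = 6.8 mA/V².
V_ov = V_GS − V_t = 2.38 − 1.2 = 1.18 V.
Since V_DS = 1.91 V ≥ V_ov = 1.18 V, the device is in saturation.
I_D = ½ k_n V_ov² (1 + λ V_DS) = 0.5 × 6.8 × 1.18² × (1 + 0.029 × 1.91) = 5.02 mA.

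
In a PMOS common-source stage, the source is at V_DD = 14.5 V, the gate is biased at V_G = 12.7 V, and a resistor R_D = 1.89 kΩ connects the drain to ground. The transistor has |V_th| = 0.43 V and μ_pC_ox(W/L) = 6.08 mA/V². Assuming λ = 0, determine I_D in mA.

I_D = 5.71 mA

V_SG = V_DD − V_G = 14.5 − 12.7 = 1.8 V, so V_ov = 1.8 − 0.43 = 1.37 V.
Assume saturation: I_D = ½ k_p V_ov² = 0.5 × 6.08 × 1.37² = 5.71 mA, giving V_SD = V_DD − I_D R_D = 14.5 − 5.71 × 1.89 = 3.72 V.
V_SD = 3.72 V ≥ V_ov = 1.37 V, confirming saturation.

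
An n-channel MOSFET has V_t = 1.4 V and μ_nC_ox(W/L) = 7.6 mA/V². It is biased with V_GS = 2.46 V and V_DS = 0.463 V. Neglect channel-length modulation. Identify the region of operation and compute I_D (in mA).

Triode; I_D = 2.92 mA

V_ov = V_GS − V_t = 2.46 − 1.4 = 1.06 V.
Since V_DS = 0.463 V < V_ov = 1.06 V, the device is in the triode region.
I_D = k_n [V_ov · V_DS − ½ V_DS²] = 7.6 × [1.06 × 0.463 − 0.5 × 0.463²] = 2.92 mA.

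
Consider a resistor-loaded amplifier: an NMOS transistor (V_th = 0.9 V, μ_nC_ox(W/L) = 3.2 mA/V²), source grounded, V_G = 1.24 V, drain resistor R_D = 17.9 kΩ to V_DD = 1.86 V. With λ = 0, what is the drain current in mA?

V_GS = V_G = 1.24 V, so V_ov = 1.24 − 0.9 = 0.34 V.
Assume saturation: I_D = ½ k_n V_ov² = 0.5 × 3.2 × 0.34² = 0.185 mA, giving V_DS = V_DD − I_D R_D = 1.86 − 0.185 × 17.9 = -1.45 V.
But -1.45 V < V_ov = 0.34 V, so the device is actually in triode.
In triode I_D = k_n[V_ov V_DS − ½ V_DS²] and I_D = (V_DD − V_DS)/R_D. Equating: 28.6 V_DS² − 20.48 V_DS + 1.86 = 0, giving V_DS = 0.107 V (the root below V_ov).
I_D = (1.86 − 0.107) / 17.9 = 0.0979 mA.

I_D = 0.0979 mA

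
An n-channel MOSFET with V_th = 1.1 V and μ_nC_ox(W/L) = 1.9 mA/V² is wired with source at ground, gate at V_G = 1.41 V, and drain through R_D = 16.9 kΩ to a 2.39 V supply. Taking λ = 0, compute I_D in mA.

V_GS = V_G = 1.41 V, so V_ov = 1.41 − 1.1 = 0.31 V.
Assume saturation: I_D = ½ k_n V_ov² = 0.5 × 1.9 × 0.31² = 0.0913 mA, giving V_DS = V_DD − I_D R_D = 2.39 − 0.0913 × 16.9 = 0.847 V.
V_DS = 0.847 V ≥ V_ov = 0.31 V, confirming saturation.

I_D = 0.0913 mA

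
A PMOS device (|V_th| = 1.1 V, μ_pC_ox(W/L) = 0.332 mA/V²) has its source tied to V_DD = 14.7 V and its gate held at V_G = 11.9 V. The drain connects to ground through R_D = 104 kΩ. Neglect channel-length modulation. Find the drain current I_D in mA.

I_D = 0.139 mA

V_SG = V_DD − V_G = 14.7 − 11.9 = 2.8 V, so V_ov = 2.8 − 1.1 = 1.7 V.
Assume saturation: I_D = ½ k_p V_ov² = 0.5 × 0.332 × 1.7² = 0.48 mA, giving V_SD = V_DD − I_D R_D = 14.7 − 0.48 × 104 = -35.2 V.
But -35.2 V < V_ov = 1.7 V, so the device is actually in triode.
In triode I_D = k_p[V_ov V_SD − ½ V_SD²] and I_D = (V_DD − V_SD)/R_D. Equating: 17.3 V_SD² − 59.7 V_SD + 14.7 = 0, giving V_SD = 0.267 V (the root below V_ov).
I_D = (14.7 − 0.267) / 104 = 0.139 mA.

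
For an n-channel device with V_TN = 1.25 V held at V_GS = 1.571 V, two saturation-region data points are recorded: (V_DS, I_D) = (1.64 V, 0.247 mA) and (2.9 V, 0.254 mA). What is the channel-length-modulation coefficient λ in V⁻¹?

With V_GS fixed, I_D ∝ (1 + λ V_DS) in saturation, so I_D2/I_D1 = (1 + λ V_DS2)/(1 + λ V_DS1).
0.254/0.247 = 1.028 = (1 + 2.9 λ)/(1 + 1.64 λ).
Solving: λ (I_D1 V_DS2 − I_D2 V_DS1) = I_D2 − I_D1, so λ = (0.254 − 0.247) / (0.247 × 2.9 − 0.254 × 1.64) = 0.007 / 0.3 = 0.0234 V⁻¹.

λ = 0.0234 V⁻¹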